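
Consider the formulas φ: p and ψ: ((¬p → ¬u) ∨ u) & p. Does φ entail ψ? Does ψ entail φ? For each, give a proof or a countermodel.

(⇒) Assume the antecedent. If p is true, ((¬p → ¬u) ∨ u) & p reduces to true regardless of the other variables. If p is false, the antecedent cannot hold. Either way ((¬p → ¬u) ∨ u) & p holds.

(⇐) Assume the antecedent. If p is true, p reduces to true regardless of the other variables. If p is false, the antecedent cannot hold. Either way p holds.

Both directions hold.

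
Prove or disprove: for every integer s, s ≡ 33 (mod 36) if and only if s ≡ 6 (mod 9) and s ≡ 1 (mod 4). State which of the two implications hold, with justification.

(⇒) Suppose s ≡ 33 (mod 36); write s = 36j + 33. Since 9 ∣ 36, reducing mod 9 gives s ≡ 33 ≡ 6 (mod 9); since 4 ∣ 36, reducing mod 4 gives s ≡ 33 ≡ 1 (mod 4).

(⇐) Conversely, if s ≡ 6 (mod 9) and s ≡ 1 (mod 4), then by the Chinese remainder theorem s ≡ 33 (mod 36). This is exactly s ≡ 33 (mod 36).

Equivalent; both directions hold.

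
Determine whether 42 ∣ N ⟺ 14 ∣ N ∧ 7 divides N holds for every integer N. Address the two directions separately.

The forward direction holds; the converse fails.

(⇐) This fails: take N = 14. Both 14 ∣ 14 and 7 ∣ 14, yet 14 is not a multiple of 42 (since 14 = 0·42 + 14), so 42 ∤ 14.

(⇒) If 42 ∣ N, write N = 42q. Since 42 = 3·14, N = 14·(3q), so 14 ∣ N; and since 42 = 6·7, N = 7·(6q), so 7 ∣ N.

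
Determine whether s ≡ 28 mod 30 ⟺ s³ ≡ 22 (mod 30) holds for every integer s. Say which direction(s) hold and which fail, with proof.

(⟸) Suppose s³ ≡ 22 (mod 30). The only residue r in {0, …, 29} with r³ ≡ 22 (mod 30) is r = 28, so s ≡ 28 (mod 30).

(⟹) Suppose s ≡ 28 mod 30. Write s = 30j + 28. Then (30j + 28)³ = 27000j³ + 75600j² + 70560j + 21952 = 30(900j³ + 2520j² + 2352j + 731) + 22, so s³ ≡ 22 (mod 30).

Equivalent; both directions hold.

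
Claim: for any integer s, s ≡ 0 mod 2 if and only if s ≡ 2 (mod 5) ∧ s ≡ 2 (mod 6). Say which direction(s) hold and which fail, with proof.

(⟹) This fails: s = 0 gives 0 ≡ 0 (mod 2) but 0 ≡ 0 (mod 5), so the conjunction on the right does not hold.

(⟸) Conversely, if s ≡ 2 (mod 5) and s ≡ 2 (mod 6), then by the Chinese remainder theorem s ≡ 2 (mod 30). Since 2 ≡ 0 (mod 2) and 2 ∣ 30, we get s ≡ 0 (mod 2).

Only the converse holds.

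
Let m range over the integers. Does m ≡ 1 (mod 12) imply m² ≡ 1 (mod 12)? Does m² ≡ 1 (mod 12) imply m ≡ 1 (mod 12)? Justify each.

Only the forward direction holds.

[⇒] Suppose m ≡ 1 (mod 12). Write m = 12j + 1. Then (12j + 1)² = 144j² + 24j + 1 = 12(12j² + 2j) + 1, so m² ≡ 1 (mod 12).

[⇐] This fails: take m = 5. Then 5² = 25 ≡ 1 (mod 12), yet 5 ≡ 5 (mod 12), not 1.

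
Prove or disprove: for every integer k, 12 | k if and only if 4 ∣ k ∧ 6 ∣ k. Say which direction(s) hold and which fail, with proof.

Equivalent; both directions hold.

(⇒) If 12 ∣ k, write k = 12q. Since 12 = 3·4, k = 4·(3q), so 4 ∣ k; and since 12 = 2·6, k = 6·(2q), so 6 ∣ k.

(⇐) Suppose 4 ∣ k and 6 ∣ k. Any common multiple of 4 and 6 is a multiple of their lcm; here lcm(4, 6) = 4·6/gcd(4, 6) = 24/2 = 12, so 12 ∣ k.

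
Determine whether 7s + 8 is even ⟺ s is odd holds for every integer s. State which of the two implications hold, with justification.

Both directions fail.

[⇒] This fails: s = 4 gives 7s + 8 = 36, which is even, but 4 is even, not odd.

[⇐] This also fails: s = 7 is odd, but 7s + 8 = 57 is odd, not even.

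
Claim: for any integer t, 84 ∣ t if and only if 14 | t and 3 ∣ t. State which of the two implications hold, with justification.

(→) If 84 ∣ t, write t = 84q. Since 84 = 6·14, t = 14·(6q), so 14 ∣ t; and since 84 = 28·3, t = 3·(28q), so 3 ∣ t.

(←) This fails: take t = 42. Both 14 ∣ 42 and 3 ∣ 42, yet 42 is not a multiple of 84 (since 42 = 0·84 + 42), so 84 ∤ 42.

Only the forward direction holds.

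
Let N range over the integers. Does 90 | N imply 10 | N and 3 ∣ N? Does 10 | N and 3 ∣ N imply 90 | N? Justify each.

(⟹) If 90 ∣ N, write N = 90q. Since 90 = 9·10, N = 10·(9q), so 10 ∣ N; and since 90 = 30·3, N = 3·(30q), so 3 ∣ N.

(⟸) This fails: take N = 30. Both 10 ∣ 30 and 3 ∣ 30, yet 30 is not a multiple of 90 (since 30 = 0·90 + 30), so 90 ∤ 30.

(⇒) holds; (⇐) fails.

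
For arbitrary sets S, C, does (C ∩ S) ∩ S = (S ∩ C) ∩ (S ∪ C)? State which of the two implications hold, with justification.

Forward inclusion. Let x ∈ (C ∩ S) ∩ S. Then x ∈ S ∩ C, from which x ∈ (S ∩ C) ∩ (S ∪ C).

Reverse inclusion. Let x ∈ (S ∩ C) ∩ (S ∪ C). Then x ∈ S ∩ C, from which x ∈ (C ∩ S) ∩ S.

Both inclusions hold; the sets are equal.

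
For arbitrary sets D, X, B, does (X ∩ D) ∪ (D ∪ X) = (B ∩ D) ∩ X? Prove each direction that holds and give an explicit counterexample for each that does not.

(⊆) fails; (⊇) holds.

(⊆) This inclusion fails. Take D = {1}, X = ∅, B = ∅; then 1 ∈ (X ∩ D) ∪ (D ∪ X) but 1 ∉ (B ∩ D) ∩ X.

(⊇) Let x ∈ (B ∩ D) ∩ X. Then x ∈ D ∩ X ∩ B, from which x ∈ (X ∩ D) ∪ (D ∪ X).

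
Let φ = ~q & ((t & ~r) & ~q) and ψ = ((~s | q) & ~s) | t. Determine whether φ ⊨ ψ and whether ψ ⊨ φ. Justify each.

Only the forward implication holds.

Forward direction. Assume the antecedent. If t is true, ((~s | q) & ~s) | t reduces to true regardless of the other variables. If t is false, the antecedent cannot hold. Either way ((~s | q) & ~s) | t holds.

Converse. This fails. Under t = F, s = F, r = F, q = F, the left side is false but the right side is true.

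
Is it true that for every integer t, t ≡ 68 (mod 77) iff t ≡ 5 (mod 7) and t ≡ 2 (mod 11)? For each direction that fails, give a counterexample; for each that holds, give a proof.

Converse. If t ≡ 5 (mod 7) and t ≡ 2 (mod 11), then by the Chinese remainder theorem t ≡ 68 (mod 77). This is exactly t ≡ 68 (mod 77).

Forward direction. Suppose t ≡ 68 (mod 77); write t = 77j + 68. Since 7 ∣ 77, reducing mod 7 gives t ≡ 68 ≡ 5 (mod 7); since 11 ∣ 77, reducing mod 11 gives t ≡ 68 ≡ 2 (mod 11).

Both implications hold.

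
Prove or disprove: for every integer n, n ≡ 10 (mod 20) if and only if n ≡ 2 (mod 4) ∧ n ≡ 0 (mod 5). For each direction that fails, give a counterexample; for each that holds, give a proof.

Equivalent; both directions hold.

(⇒) Suppose n ≡ 10 (mod 20); write n = 20j + 10. Since 4 ∣ 20, reducing mod 4 gives n ≡ 10 ≡ 2 (mod 4); since 5 ∣ 20, reducing mod 5 gives n ≡ 10 ≡ 0 (mod 5).

(⇐) Conversely, if n ≡ 2 (mod 4) and n ≡ 0 (mod 5), then by the Chinese remainder theorem n ≡ 10 (mod 20). This is exactly n ≡ 10 (mod 20).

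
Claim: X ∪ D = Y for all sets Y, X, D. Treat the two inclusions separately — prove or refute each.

(⊆) This inclusion fails. Take Y = ∅, X = {1}, D = ∅; then 1 ∈ X ∪ D but 1 ∉ Y.

(⊇) This inclusion fails. Take Y = {1}, X = ∅, D = ∅; then 1 ∈ Y but 1 ∉ X ∪ D.

(⊆) fails and (⊇) fails.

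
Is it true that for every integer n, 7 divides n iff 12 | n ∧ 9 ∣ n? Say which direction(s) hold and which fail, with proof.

[⇒] This fails: take n = 7. Certainly 7 ∣ 7, but 12 ∤ 7.

[⇐] This fails: take n = 36. Both 12 ∣ 36 and 9 ∣ 36, yet 36 is not a multiple of 7 (since 36 = 5·7 + 1), so 7 ∤ 36.

(⇒) fails and (⇐) fails.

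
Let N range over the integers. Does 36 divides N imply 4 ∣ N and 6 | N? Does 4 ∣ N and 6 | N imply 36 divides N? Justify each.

The forward direction holds; the converse fails.

[⇒] If 36 ∣ N, write N = 36q. Since 36 = 9·4, N = 4·(9q), so 4 ∣ N; and since 36 = 6·6, N = 6·(6q), so 6 ∣ N.

[⇐] This fails: take N = 12. Both 4 ∣ 12 and 6 ∣ 12, yet 12 is not a multiple of 36 (since 12 = 0·36 + 12), so 36 ∤ 12.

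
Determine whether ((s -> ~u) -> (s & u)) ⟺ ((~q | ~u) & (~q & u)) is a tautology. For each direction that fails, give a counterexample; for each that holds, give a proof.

Forward direction. This fails. Under u = T, q = T, s = T, the left side is true but the right side is false.

Converse. This fails. Under u = T, q = F, s = F, the left side is false but the right side is true.

Neither implication holds.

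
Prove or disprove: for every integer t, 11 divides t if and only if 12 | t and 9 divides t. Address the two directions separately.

(→) This fails: take t = 11. Certainly 11 ∣ 11, but 12 ∤ 11.

(←) This fails: take t = 36. Both 12 ∣ 36 and 9 ∣ 36, yet 36 is not a multiple of 11 (since 36 = 3·11 + 3), so 11 ∤ 36.

Neither direction holds.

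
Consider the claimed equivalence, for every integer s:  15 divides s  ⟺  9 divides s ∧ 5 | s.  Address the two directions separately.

[⇒] This fails: take s = 15. Certainly 15 ∣ 15, but 9 ∤ 15.

[⇐] Suppose 9 ∣ s and 5 ∣ s. Any common multiple of 9 and 5 is a multiple of their lcm; here gcd(9, 5) = 1, so lcm(9, 5) = 9·5 = 45, so 45 ∣ s. Since 15 ∣ 45, it follows that 15 ∣ s.

Only the converse holds.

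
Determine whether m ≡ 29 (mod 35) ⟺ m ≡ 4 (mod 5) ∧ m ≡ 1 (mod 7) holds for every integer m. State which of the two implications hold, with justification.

The biconditional holds.

(⇒) Suppose m ≡ 29 (mod 35); write m = 35j + 29. Since 5 ∣ 35, reducing mod 5 gives m ≡ 29 ≡ 4 (mod 5); since 7 ∣ 35, reducing mod 7 gives m ≡ 29 ≡ 1 (mod 7).

(⇐) Conversely, if m ≡ 4 (mod 5) and m ≡ 1 (mod 7), then by the Chinese remainder theorem m ≡ 29 (mod 35). This is exactly m ≡ 29 (mod 35).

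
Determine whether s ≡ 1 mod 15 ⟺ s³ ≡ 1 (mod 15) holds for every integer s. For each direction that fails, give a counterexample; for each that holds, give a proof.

The biconditional holds.

(→) Suppose s ≡ 1 mod 15. Write s = 15j + 1. Then (15j + 1)³ = 3375j³ + 675j² + 45j + 1 = 15(225j³ + 45j² + 3j) + 1, so s³ ≡ 1 (mod 15).

(←) Conversely, suppose s³ ≡ 1 (mod 15). The only residue r in {0, …, 14} with r³ ≡ 1 (mod 15) is r = 1, so s ≡ 1 (mod 15).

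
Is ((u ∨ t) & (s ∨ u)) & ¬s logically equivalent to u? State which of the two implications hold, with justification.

(⟸) This fails. Under u = T, s = T, t = F, the left side is false but the right side is true.

(⟹) Assume the antecedent. If u is true, u reduces to true regardless of the other variables. If u is false, the antecedent cannot hold. Either way u holds.

Not equivalent: only (⇒) holds.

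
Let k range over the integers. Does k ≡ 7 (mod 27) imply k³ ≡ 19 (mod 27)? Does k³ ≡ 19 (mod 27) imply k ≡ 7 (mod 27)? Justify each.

(⇒) Suppose k ≡ 7 (mod 27). Write k = 27j + 7. Then (27j + 7)³ = 19683j³ + 15309j² + 3969j + 343 = 27(729j³ + 567j² + 147j + 12) + 19, so k³ ≡ 19 (mod 27).

(⇐) This fails: take k = 16. Then 16³ = 4096 ≡ 19 (mod 27), yet 16 ≡ 16 (mod 27), not 7.

Not equivalent: only (⇒) holds.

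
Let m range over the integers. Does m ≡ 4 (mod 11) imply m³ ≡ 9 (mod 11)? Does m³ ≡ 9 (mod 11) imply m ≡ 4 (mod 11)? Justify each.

[⇐] Suppose m³ ≡ 9 (mod 11). The only residue r in {0, …, 10} with r³ ≡ 9 (mod 11) is r = 4, so m ≡ 4 (mod 11).

[⇒] Suppose m ≡ 4 (mod 11). Write m = 11j + 4. Then (11j + 4)³ = 1331j³ + 1452j² + 528j + 64 = 11(121j³ + 132j² + 48j + 5) + 9, so m³ ≡ 9 (mod 11).

Both directions hold.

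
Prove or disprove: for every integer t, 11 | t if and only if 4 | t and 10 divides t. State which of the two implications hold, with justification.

(⇒) This fails: take t = 11. Certainly 11 ∣ 11, but 4 ∤ 11.

(⇐) This fails: take t = 20. Both 4 ∣ 20 and 10 ∣ 20, yet 20 is not a multiple of 11 (since 20 = 1·11 + 9), so 11 ∤ 20.

Neither direction holds.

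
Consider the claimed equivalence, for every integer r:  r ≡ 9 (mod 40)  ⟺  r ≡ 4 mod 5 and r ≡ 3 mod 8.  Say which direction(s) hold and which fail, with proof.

Neither direction holds.

(⇒) This fails: r = 9 gives 9 ≡ 9 (mod 40) but 9 ≡ 1 (mod 8), so the conjunction on the right does not hold.

(⇐) This fails: r = 19 satisfies both congruences on the right (19 ≡ 4 mod 5 and 19 ≡ 3 mod 8) yet 19 ≡ 19 (mod 40), not 9.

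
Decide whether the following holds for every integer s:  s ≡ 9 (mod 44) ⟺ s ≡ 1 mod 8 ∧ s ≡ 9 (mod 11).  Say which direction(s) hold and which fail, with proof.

(→) This fails: s = 53 gives 53 ≡ 9 (mod 44) but 53 ≡ 5 (mod 8), so the conjunction on the right does not hold.

(←) Conversely, if s ≡ 1 (mod 8) and s ≡ 9 (mod 11), then by the Chinese remainder theorem s ≡ 9 (mod 88). Since 9 ≡ 9 (mod 44) and 44 ∣ 88, we get s ≡ 9 (mod 44).

Only the converse holds.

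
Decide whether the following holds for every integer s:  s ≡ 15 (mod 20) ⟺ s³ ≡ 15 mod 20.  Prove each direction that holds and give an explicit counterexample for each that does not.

(→) Suppose s ≡ 15 (mod 20). Write s = 20j + 15. Then (20j + 15)³ = 8000j³ + 18000j² + 13500j + 3375 = 20(400j³ + 900j² + 675j + 168) + 15, so s³ ≡ 15 (mod 20).

(←) Conversely, suppose s³ ≡ 15 (mod 20). The only residue r in {0, …, 19} with r³ ≡ 15 (mod 20) is r = 15, so s ≡ 15 (mod 20).

Both directions hold; the statement is true.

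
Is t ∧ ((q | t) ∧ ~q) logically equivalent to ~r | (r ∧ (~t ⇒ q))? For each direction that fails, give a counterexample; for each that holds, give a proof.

[⇐] This fails. Under r = F, t = F, q = F, the left side is false but the right side is true.

[⇒] Assume the antecedent. If r is true, the antecedent forces (r = T, t = T, q = F), and ~r | (r ∧ (~t ⇒ q)) holds there. If r is false, ~r | (r ∧ (~t ⇒ q)) reduces to true regardless of the other variables. Either way ~r | (r ∧ (~t ⇒ q)) holds.

The forward direction holds; the converse fails.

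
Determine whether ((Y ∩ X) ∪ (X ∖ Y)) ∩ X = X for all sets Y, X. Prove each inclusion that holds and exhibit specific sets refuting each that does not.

Reverse inclusion. Let x ∈ X. Then either x ∈ X and x ∉ Y; or x ∈ Y ∩ X. In each case x ∈ ((Y ∩ X) ∪ (X ∖ Y)) ∩ X, so X ⊆ ((Y ∩ X) ∪ (X ∖ Y)) ∩ X.

Forward inclusion. Let x ∈ ((Y ∩ X) ∪ (X ∖ Y)) ∩ X. Then either x ∈ X and x ∉ Y; or x ∈ Y ∩ X. In each case x ∈ X, so ((Y ∩ X) ∪ (X ∖ Y)) ∩ X ⊆ X.

The two sets are equal.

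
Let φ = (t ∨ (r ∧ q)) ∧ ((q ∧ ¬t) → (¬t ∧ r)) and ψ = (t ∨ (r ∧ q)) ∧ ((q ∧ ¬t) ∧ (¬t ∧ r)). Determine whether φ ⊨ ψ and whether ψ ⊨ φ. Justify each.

Forward direction. This fails. Under r = F, q = F, t = T, the left side is true but the right side is false.

Converse. Assume the antecedent. If r is true, the antecedent forces (r = T, q = T, t = F), and the consequent holds there. If r is false, the antecedent cannot hold. Either way the consequent holds.

(⇒) fails; (⇐) holds.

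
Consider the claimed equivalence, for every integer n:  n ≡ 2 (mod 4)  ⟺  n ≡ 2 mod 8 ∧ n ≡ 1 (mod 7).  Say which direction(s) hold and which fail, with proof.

Only the reverse direction holds.

(→) This fails: n = 2 gives 2 ≡ 2 (mod 4) but 2 ≡ 2 (mod 7), so the conjunction on the right does not hold.

(←) Conversely, if n ≡ 2 (mod 8) and n ≡ 1 (mod 7), then by the Chinese remainder theorem n ≡ 50 (mod 56). Since 50 ≡ 2 (mod 4) and 4 ∣ 56, we get n ≡ 2 (mod 4).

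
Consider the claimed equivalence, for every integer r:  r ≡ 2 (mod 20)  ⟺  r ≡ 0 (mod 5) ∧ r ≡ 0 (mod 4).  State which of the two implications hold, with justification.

Neither implication holds.

(⇒) This fails: r = 2 gives 2 ≡ 2 (mod 20) but 2 ≡ 2 (mod 5), so the conjunction on the right does not hold.

(⇐) This fails: r = 0 satisfies both congruences on the right (0 ≡ 0 mod 5 and 0 ≡ 0 mod 4) yet 0 ≡ 0 (mod 20), not 2.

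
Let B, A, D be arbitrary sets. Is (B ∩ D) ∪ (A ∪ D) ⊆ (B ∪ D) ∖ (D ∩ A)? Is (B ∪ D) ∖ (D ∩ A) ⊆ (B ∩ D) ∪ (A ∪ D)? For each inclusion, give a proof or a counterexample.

(⊆) This inclusion fails. Take B = ∅, A = {1}, D = ∅; then 1 ∈ (B ∩ D) ∪ (A ∪ D) but 1 ∉ (B ∪ D) ∖ (D ∩ A).

(⊇) This inclusion fails. Take B = {1}, A = ∅, D = ∅; then 1 ∈ (B ∪ D) ∖ (D ∩ A) but 1 ∉ (B ∩ D) ∪ (A ∪ D).

Both inclusions fail.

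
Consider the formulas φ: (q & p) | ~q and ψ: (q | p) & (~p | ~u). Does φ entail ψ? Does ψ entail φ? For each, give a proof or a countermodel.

[⇒] This fails. Under u = F, p = F, q = F, the left side is true but the right side is false.

[⇐] This fails. Under u = F, p = F, q = T, the left side is false but the right side is true.

(⇒) fails and (⇐) fails.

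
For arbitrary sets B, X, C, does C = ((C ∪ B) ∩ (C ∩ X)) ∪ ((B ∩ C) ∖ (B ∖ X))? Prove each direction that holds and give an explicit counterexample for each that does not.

(⊆) fails; (⊇) holds.

(⊇) Let x ∈ ((C ∪ B) ∩ (C ∩ X)) ∪ ((B ∩ C) ∖ (B ∖ X)). Then either x ∈ X ∩ C and x ∉ B; or x ∈ B ∩ X ∩ C. In each case x ∈ C, so ((C ∪ B) ∩ (C ∩ X)) ∪ ((B ∩ C) ∖ (B ∖ X)) ⊆ C.

(⊆) This inclusion fails. Take B = ∅, X = ∅, C = {1}; then 1 ∈ C but 1 ∉ ((C ∪ B) ∩ (C ∩ X)) ∪ ((B ∩ C) ∖ (B ∖ X)).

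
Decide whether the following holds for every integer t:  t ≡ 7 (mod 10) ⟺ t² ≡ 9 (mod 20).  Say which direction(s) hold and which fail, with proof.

(→) Suppose t ≡ 7 (mod 10). Working modulo 20, t ∈ {7, 17}; for each such r, r² ≡ 9 (mod 20).

(←) This fails: take t = 3. Then 3² = 9 ≡ 9 (mod 20), yet 3 ≡ 3 (mod 10), not 7.

The forward direction holds; the converse fails.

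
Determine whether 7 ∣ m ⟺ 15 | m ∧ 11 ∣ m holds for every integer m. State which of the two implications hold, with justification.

Both directions fail.

(⟹) This fails: take m = 7. Certainly 7 ∣ 7, but 15 ∤ 7.

(⟸) This fails: take m = 165. Both 15 ∣ 165 and 11 ∣ 165, yet 165 is not a multiple of 7 (since 165 = 23·7 + 4), so 7 ∤ 165.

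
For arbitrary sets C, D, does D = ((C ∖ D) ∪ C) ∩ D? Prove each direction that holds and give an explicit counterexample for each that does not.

The sets are not equal: only the reverse inclusion holds.

(⟹) This inclusion fails. Take C = ∅, D = {1}; then 1 ∈ D but 1 ∉ ((C ∖ D) ∪ C) ∩ D.

(⟸) Let x ∈ ((C ∖ D) ∪ C) ∩ D. Then x ∈ C ∩ D, from which x ∈ D.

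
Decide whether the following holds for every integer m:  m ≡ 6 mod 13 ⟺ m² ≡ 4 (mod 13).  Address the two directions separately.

(⇒) fails and (⇐) fails.

Forward direction. This fails: take m = 6. Then 6 ≡ 6 (mod 13), but 6² = 36 ≡ 10 (mod 13), not 4.

Converse. This fails: take m = 2. Then 2² = 4 ≡ 4 (mod 13), yet 2 ≡ 2 (mod 13), not 6.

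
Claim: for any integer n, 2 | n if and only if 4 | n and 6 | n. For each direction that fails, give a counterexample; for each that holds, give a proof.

(⟹) This fails: take n = 2. Certainly 2 ∣ 2, but 4 ∤ 2.

(⟸) Suppose 4 ∣ n and 6 ∣ n. Any common multiple of 4 and 6 is a multiple of their lcm; here lcm(4, 6) = 4·6/gcd(4, 6) = 24/2 = 12, so 12 ∣ n. Since 2 ∣ 12, it follows that 2 ∣ n.

(⇒) fails; (⇐) holds.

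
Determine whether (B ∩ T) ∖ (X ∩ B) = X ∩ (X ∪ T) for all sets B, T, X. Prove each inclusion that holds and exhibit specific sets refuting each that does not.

(⟹) This inclusion fails. Take B = {1}, T = {1}, X = ∅; then 1 ∈ (B ∩ T) ∖ (X ∩ B) but 1 ∉ X ∩ (X ∪ T).

(⟸) This inclusion fails. Take B = ∅, T = ∅, X = {1}; then 1 ∈ X ∩ (X ∪ T) but 1 ∉ (B ∩ T) ∖ (X ∩ B).

(⊆) fails and (⊇) fails.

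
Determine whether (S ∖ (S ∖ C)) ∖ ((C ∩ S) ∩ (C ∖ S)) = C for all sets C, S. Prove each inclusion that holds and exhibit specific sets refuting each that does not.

(⊆) holds; (⊇) fails.

(⟹) Let x ∈ (S ∖ (S ∖ C)) ∖ ((C ∩ S) ∩ (C ∖ S)). Then x ∈ C ∩ S, from which x ∈ C.

(⟸) This inclusion fails. Take C = {1}, S = ∅; then 1 ∈ C but 1 ∉ (S ∖ (S ∖ C)) ∖ ((C ∩ S) ∩ (C ∖ S)).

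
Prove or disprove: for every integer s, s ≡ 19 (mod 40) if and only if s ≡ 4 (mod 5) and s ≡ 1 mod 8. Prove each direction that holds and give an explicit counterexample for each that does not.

Forward direction. This fails: s = 19 gives 19 ≡ 19 (mod 40) but 19 ≡ 3 (mod 8), so the conjunction on the right does not hold.

Converse. This fails: s = 9 satisfies both congruences on the right (9 ≡ 4 mod 5 and 9 ≡ 1 mod 8) yet 9 ≡ 9 (mod 40), not 19.

Neither implication holds.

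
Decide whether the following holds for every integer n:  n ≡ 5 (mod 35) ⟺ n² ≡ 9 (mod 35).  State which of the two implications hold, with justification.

(→) This fails: take n = 5. Then 5 ≡ 5 (mod 35), but 5² = 25 ≡ 25 (mod 35), not 9.

(←) This fails: take n = 3. Then 3² = 9 ≡ 9 (mod 35), yet 3 ≡ 3 (mod 35), not 5.

Neither direction holds.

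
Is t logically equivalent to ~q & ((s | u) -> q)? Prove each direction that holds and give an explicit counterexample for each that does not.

Forward direction. This fails. Under u = T, t = T, q = F, s = F, the left side is true but the right side is false.

Converse. This fails. Under u = F, t = F, q = F, s = F, the left side is false but the right side is true.

Neither implication holds.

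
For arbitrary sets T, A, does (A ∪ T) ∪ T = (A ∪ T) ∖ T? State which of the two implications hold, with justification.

(⟹) This inclusion fails. Take T = {1}, A = ∅; then 1 ∈ (A ∪ T) ∪ T but 1 ∉ (A ∪ T) ∖ T.

(⟸) Let x ∈ (A ∪ T) ∖ T. Then x ∈ A and x ∉ T, from which x ∈ (A ∪ T) ∪ T.

The sets are not equal: only the reverse inclusion holds.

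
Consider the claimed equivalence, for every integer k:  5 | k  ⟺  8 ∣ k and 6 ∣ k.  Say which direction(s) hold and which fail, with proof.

(→) This fails: take k = 5. Certainly 5 ∣ 5, but 8 ∤ 5.

(←) This fails: take k = 24. Both 8 ∣ 24 and 6 ∣ 24, yet 24 is not a multiple of 5 (since 24 = 4·5 + 4), so 5 ∤ 24.

Neither implication holds.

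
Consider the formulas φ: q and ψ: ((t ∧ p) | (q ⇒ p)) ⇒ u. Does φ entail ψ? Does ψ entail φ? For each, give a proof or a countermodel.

(⟹) This fails. Under p = T, q = T, t = F, u = F, the left side is true but the right side is false.

(⟸) This fails. Under p = F, q = F, t = F, u = T, the left side is false but the right side is true.

Neither direction holds.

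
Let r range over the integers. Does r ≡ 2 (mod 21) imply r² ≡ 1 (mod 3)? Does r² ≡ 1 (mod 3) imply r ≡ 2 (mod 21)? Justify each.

The forward direction holds; the converse fails.

[⇒] Suppose r ≡ 2 (mod 21). Then r² ≡ 2² = 4 (mod 21), and since 3 ∣ 21, also r² ≡ 1 (mod 3).

[⇐] This fails: take r = 1. Then 1² = 1 ≡ 1 (mod 3), yet 1 ≡ 1 (mod 21), not 2.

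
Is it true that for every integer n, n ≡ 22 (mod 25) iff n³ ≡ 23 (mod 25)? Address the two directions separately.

(→) Suppose n ≡ 22 (mod 25). Write n = 25j + 22. Then (25j + 22)³ = 15625j³ + 41250j² + 36300j + 10648 = 25(625j³ + 1650j² + 1452j + 425) + 23, so n³ ≡ 23 (mod 25).

(←) Conversely, suppose n³ ≡ 23 (mod 25). The only residue r in {0, …, 24} with r³ ≡ 23 (mod 25) is r = 22, so n ≡ 22 (mod 25).

Both directions hold.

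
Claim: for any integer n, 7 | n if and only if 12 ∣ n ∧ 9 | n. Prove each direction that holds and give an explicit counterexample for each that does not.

Both directions fail.

[⇒] This fails: take n = 7. Certainly 7 ∣ 7, but 12 ∤ 7.

[⇐] This fails: take n = 36. Both 12 ∣ 36 and 9 ∣ 36, yet 36 is not a multiple of 7 (since 36 = 5·7 + 1), so 7 ∤ 36.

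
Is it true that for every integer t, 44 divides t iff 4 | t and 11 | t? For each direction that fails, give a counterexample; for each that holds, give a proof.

(⇒) If 44 ∣ t, write t = 44q. Since 44 = 11·4, t = 4·(11q), so 4 ∣ t; and since 44 = 4·11, t = 11·(4q), so 11 ∣ t.

(⇐) Suppose 4 ∣ t and 11 ∣ t. Any common multiple of 4 and 11 is a multiple of their lcm; here gcd(4, 11) = 1, so lcm(4, 11) = 4·11 = 44, so 44 ∣ t.

The biconditional holds.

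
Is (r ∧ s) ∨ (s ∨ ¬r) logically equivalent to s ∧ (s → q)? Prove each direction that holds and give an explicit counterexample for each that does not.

(⇒) This fails. Under q = F, r = F, s = F, the left side is true but the right side is false.

(⇐) Assume the antecedent. If q is true, the antecedent forces (q = T, r = F, s = T) or (q = T, r = T, s = T), and (r ∧ s) ∨ (s ∨ ¬r) holds there. If q is false, the antecedent cannot hold. Either way (r ∧ s) ∨ (s ∨ ¬r) holds.

(⇒) fails; (⇐) holds.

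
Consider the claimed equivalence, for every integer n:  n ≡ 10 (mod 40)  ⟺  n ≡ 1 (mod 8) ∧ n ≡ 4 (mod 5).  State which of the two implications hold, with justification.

[⇒] This fails: n = 10 gives 10 ≡ 10 (mod 40) but 10 ≡ 2 (mod 8), so the conjunction on the right does not hold.

[⇐] This fails: n = 9 satisfies both congruences on the right (9 ≡ 1 mod 8 and 9 ≡ 4 mod 5) yet 9 ≡ 9 (mod 40), not 10.

Both directions fail.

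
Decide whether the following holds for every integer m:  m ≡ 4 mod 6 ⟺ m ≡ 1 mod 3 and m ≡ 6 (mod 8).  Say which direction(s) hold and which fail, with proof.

(⇐) If m ≡ 1 (mod 3) and m ≡ 6 (mod 8), then by the Chinese remainder theorem m ≡ 22 (mod 24). Since 22 ≡ 4 (mod 6) and 6 ∣ 24, we get m ≡ 4 (mod 6).

(⇒) This fails: m = 16 gives 16 ≡ 4 (mod 6) but 16 ≡ 0 (mod 8), so the conjunction on the right does not hold.

Only the reverse direction holds.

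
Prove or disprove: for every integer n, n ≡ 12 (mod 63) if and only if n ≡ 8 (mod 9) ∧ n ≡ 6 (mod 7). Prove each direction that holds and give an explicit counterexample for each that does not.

Neither direction holds.

[⇒] This fails: n = 12 gives 12 ≡ 12 (mod 63) but 12 ≡ 3 (mod 9), so the conjunction on the right does not hold.

[⇐] This fails: n = 62 satisfies both congruences on the right (62 ≡ 8 mod 9 and 62 ≡ 6 mod 7) yet 62 ≡ 62 (mod 63), not 12.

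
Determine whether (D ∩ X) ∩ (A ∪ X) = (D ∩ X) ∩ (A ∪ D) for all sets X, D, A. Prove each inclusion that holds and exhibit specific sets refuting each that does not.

The two sets are equal.

(⟸) Let x ∈ (D ∩ X) ∩ (A ∪ D). Then either x ∈ X ∩ D and x ∉ A; or x ∈ X ∩ D ∩ A. In each case x ∈ (D ∩ X) ∩ (A ∪ X), so (D ∩ X) ∩ (A ∪ D) ⊆ (D ∩ X) ∩ (A ∪ X).

(⟹) Let x ∈ (D ∩ X) ∩ (A ∪ X). Then either x ∈ X ∩ D and x ∉ A; or x ∈ X ∩ D ∩ A. In each case x ∈ (D ∩ X) ∩ (A ∪ D), so (D ∩ X) ∩ (A ∪ X) ⊆ (D ∩ X) ∩ (A ∪ D).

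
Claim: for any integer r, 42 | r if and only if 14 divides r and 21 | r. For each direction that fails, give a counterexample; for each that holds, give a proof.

(⟹) If 42 ∣ r, write r = 42q. Since 42 = 3·14, r = 14·(3q), so 14 ∣ r; and since 42 = 2·21, r = 21·(2q), so 21 ∣ r.

(⟸) Suppose 14 ∣ r and 21 ∣ r. Any common multiple of 14 and 21 is a multiple of their lcm; here lcm(14, 21) = 14·21/gcd(14, 21) = 294/7 = 42, so 42 ∣ r.

Both implications hold.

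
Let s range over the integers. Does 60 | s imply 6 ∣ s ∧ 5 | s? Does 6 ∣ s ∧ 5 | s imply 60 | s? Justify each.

[⇒] If 60 ∣ s, write s = 60q. Since 60 = 10·6, s = 6·(10q), so 6 ∣ s; and since 60 = 12·5, s = 5·(12q), so 5 ∣ s.

[⇐] This fails: take s = 30. Both 6 ∣ 30 and 5 ∣ 30, yet 30 is not a multiple of 60 (since 30 = 0·60 + 30), so 60 ∤ 30.

(⇒) holds; (⇐) fails.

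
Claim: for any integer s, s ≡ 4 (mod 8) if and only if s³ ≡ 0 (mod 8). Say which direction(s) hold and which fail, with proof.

Only the forward direction holds.

(⇒) Suppose s ≡ 4 (mod 8). Write s = 8j + 4. Then (8j + 4)³ = 512j³ + 768j² + 384j + 64 = 8(64j³ + 96j² + 48j + 8) + 0, so s³ ≡ 0 (mod 8).

(⇐) This fails: take s = 0. Then 0³ = 0 ≡ 0 (mod 8), yet 0 ≡ 0 (mod 8), not 4.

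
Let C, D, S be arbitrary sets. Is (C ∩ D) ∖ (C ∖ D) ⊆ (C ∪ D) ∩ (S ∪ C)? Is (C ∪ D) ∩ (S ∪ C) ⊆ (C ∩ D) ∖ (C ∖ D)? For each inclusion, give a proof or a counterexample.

(⟸) This inclusion fails. Take C = {1}, D = ∅, S = ∅; then 1 ∈ (C ∪ D) ∩ (S ∪ C) but 1 ∉ (C ∩ D) ∖ (C ∖ D).

(⟹) Let x ∈ (C ∩ D) ∖ (C ∖ D). Then either x ∈ C ∩ D and x ∉ S; or x ∈ C ∩ D ∩ S. In each case x ∈ (C ∪ D) ∩ (S ∪ C), so (C ∩ D) ∖ (C ∖ D) ⊆ (C ∪ D) ∩ (S ∪ C).

(⊆) holds; (⊇) fails.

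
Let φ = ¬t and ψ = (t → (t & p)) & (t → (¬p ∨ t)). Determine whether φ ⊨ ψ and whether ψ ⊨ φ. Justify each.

[⇒] Assume the antecedent. If t is true, the antecedent cannot hold. If t is false, (t → (t & p)) & (t → (¬p ∨ t)) reduces to true regardless of the other variables. Either way (t → (t & p)) & (t → (¬p ∨ t)) holds.

[⇐] This fails. Under t = T, p = T, the left side is false but the right side is true.

Not equivalent: only (⇒) holds.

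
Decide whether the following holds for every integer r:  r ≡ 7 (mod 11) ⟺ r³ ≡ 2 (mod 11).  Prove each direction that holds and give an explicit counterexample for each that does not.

Both directions hold; the statement is true.

(⇐) Suppose r³ ≡ 2 (mod 11). The only residue r in {0, …, 10} with r³ ≡ 2 (mod 11) is r = 7, so r ≡ 7 (mod 11).

(⇒) Suppose r ≡ 7 (mod 11). Write r = 11j + 7. Then (11j + 7)³ = 1331j³ + 2541j² + 1617j + 343 = 11(121j³ + 231j² + 147j + 31) + 2, so r³ ≡ 2 (mod 11).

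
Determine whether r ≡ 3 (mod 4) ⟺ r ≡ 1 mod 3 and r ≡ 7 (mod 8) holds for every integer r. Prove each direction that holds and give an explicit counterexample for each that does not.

Only the reverse direction holds.

(⇐) If r ≡ 1 (mod 3) and r ≡ 7 (mod 8), then by the Chinese remainder theorem r ≡ 7 (mod 24). Since 7 ≡ 3 (mod 4) and 4 ∣ 24, we get r ≡ 3 (mod 4).

(⇒) This fails: r = 3 gives 3 ≡ 3 (mod 4) but 3 ≡ 0 (mod 3), so the conjunction on the right does not hold.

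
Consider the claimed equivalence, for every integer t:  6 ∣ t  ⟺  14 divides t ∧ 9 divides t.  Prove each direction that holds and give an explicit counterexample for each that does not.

(⇒) This fails: take t = 6. Certainly 6 ∣ 6, but 14 ∤ 6.

(⇐) Suppose 14 ∣ t and 9 ∣ t. Any common multiple of 14 and 9 is a multiple of their lcm; here gcd(14, 9) = 1, so lcm(14, 9) = 14·9 = 126, so 126 ∣ t. Since 6 ∣ 126, it follows that 6 ∣ t.

The forward direction fails; the converse holds.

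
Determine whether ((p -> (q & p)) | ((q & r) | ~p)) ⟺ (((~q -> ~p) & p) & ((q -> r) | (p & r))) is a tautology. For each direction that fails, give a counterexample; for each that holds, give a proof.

Not equivalent: only (⇐) holds.

[⇒] This fails. Under q = F, p = F, r = F, the left side is true but the right side is false.

[⇐] Assume the antecedent. If q is true, the consequent reduces to true regardless of the other variables. If q is false, the antecedent cannot hold. Either way the consequent holds.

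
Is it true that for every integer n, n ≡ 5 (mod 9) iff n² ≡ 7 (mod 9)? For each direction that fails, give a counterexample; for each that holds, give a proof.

(⟹) Suppose n ≡ 5 (mod 9). Write n = 9j + 5. Then (9j + 5)² = 81j² + 90j + 25 = 9(9j² + 10j + 2) + 7, so n² ≡ 7 (mod 9).

(⟸) This fails: take n = 4. Then 4² = 16 ≡ 7 (mod 9), yet 4 ≡ 4 (mod 9), not 5.

Only the forward direction holds.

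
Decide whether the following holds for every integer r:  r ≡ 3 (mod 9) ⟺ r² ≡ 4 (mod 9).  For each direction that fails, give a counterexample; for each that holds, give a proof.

Both directions fail.

Forward direction. This fails: take r = 3. Then 3 ≡ 3 (mod 9), but 3² = 9 ≡ 0 (mod 9), not 4.

Converse. This fails: take r = 2. Then 2² = 4 ≡ 4 (mod 9), yet 2 ≡ 2 (mod 9), not 3.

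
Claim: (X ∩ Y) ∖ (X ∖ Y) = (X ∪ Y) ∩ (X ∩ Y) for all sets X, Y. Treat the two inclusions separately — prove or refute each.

The two sets are equal.

(⟹) Let x ∈ (X ∩ Y) ∖ (X ∖ Y). Then x ∈ X ∩ Y, from which x ∈ (X ∪ Y) ∩ (X ∩ Y).

(⟸) Let x ∈ (X ∪ Y) ∩ (X ∩ Y). Then x ∈ X ∩ Y, from which x ∈ (X ∩ Y) ∖ (X ∖ Y).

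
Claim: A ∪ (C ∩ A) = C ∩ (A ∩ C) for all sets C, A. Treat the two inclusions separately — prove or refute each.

Only the reverse inclusion holds.

Forward inclusion. This inclusion fails. Take C = ∅, A = {1}; then 1 ∈ A ∪ (C ∩ A) but 1 ∉ C ∩ (A ∩ C).

Reverse inclusion. Let x ∈ C ∩ (A ∩ C). Then x ∈ C ∩ A, from which x ∈ A ∪ (C ∩ A).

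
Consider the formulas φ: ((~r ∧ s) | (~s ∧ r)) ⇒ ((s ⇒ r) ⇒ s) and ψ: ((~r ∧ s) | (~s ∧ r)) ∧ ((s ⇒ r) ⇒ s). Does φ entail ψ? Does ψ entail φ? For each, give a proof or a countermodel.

Only the reverse direction holds.

(⟹) This fails. Under r = F, s = F, the left side is true but the right side is false.

(⟸) Assume the antecedent. If r is true, the antecedent cannot hold. If r is false, the consequent reduces to true regardless of the other variables. Either way the consequent holds.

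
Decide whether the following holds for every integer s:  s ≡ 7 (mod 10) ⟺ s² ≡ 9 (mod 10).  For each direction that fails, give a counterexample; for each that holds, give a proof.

(⇒) Suppose s ≡ 7 (mod 10). Write s = 10j + 7. Then (10j + 7)² = 100j² + 140j + 49 = 10(10j² + 14j + 4) + 9, so s² ≡ 9 (mod 10).

(⇐) This fails: take s = 3. Then 3² = 9 ≡ 9 (mod 10), yet 3 ≡ 3 (mod 10), not 7.

Only the forward implication holds.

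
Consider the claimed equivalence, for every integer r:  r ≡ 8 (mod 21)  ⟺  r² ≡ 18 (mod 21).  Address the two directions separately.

(⟹) This fails: take r = 8. Then 8 ≡ 8 (mod 21), but 8² = 64 ≡ 1 (mod 21), not 18.

(⟸) This fails: take r = 9. Then 9² = 81 ≡ 18 (mod 21), yet 9 ≡ 9 (mod 21), not 8.

(⇒) fails and (⇐) fails.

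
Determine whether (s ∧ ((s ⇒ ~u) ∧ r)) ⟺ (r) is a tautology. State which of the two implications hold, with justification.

Not equivalent: only (⇒) holds.

(⇒) Assume the antecedent. If s is true, the antecedent forces (s = T, u = F, r = T), and r holds there. If s is false, the antecedent cannot hold. Either way r holds.

(⇐) This fails. Under s = F, u = F, r = T, the left side is false but the right side is true.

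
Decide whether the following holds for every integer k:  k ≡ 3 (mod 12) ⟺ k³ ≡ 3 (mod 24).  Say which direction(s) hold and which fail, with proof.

Not equivalent: only (⇐) holds.

Forward direction. This fails: take k = 15. Then 15 ≡ 3 (mod 12), but 15³ = 3375 ≡ 15 (mod 24), not 3.

Converse. The residues r modulo 24 with r³ ≡ 3 (mod 24) are exactly {3}, and each is ≡ 3 (mod 12).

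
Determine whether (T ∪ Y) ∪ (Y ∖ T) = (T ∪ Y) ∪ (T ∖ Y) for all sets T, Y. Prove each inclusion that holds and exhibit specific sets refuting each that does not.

Both inclusions hold; the sets are equal.

(⊇) Let x ∈ (T ∪ Y) ∪ (T ∖ Y). Then either x ∈ T and x ∉ Y; or x ∈ Y and x ∉ T; or x ∈ T ∩ Y. In each case x ∈ (T ∪ Y) ∪ (Y ∖ T), so (T ∪ Y) ∪ (T ∖ Y) ⊆ (T ∪ Y) ∪ (Y ∖ T).

(⊆) Let x ∈ (T ∪ Y) ∪ (Y ∖ T). Then either x ∈ T and x ∉ Y; or x ∈ Y and x ∉ T; or x ∈ T ∩ Y. In each case x ∈ (T ∪ Y) ∪ (T ∖ Y), so (T ∪ Y) ∪ (Y ∖ T) ⊆ (T ∪ Y) ∪ (T ∖ Y).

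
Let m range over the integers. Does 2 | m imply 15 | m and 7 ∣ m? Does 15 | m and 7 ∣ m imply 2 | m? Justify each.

Neither implication holds.

Forward direction. This fails: take m = 2. Certainly 2 ∣ 2, but 15 ∤ 2.

Converse. This fails: take m = 105. Both 15 ∣ 105 and 7 ∣ 105, yet 105 is not a multiple of 2 (since 105 = 52·2 + 1), so 2 ∤ 105.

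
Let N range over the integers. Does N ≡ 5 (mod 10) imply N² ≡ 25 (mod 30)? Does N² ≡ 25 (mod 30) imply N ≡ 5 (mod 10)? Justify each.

[⇒] This fails: take N = 15. Then 15 ≡ 5 (mod 10), but 15² = 225 ≡ 15 (mod 30), not 25.

[⇐] Conversely, the residues r modulo 30 with r² ≡ 25 (mod 30) are exactly {5, 25}, and each is ≡ 5 (mod 10).

Only the reverse direction holds.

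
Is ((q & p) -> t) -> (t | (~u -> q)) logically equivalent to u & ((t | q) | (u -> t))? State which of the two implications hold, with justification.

Only the reverse direction holds.

[⇐] Assume the antecedent. If q is true, the consequent reduces to true regardless of the other variables. If q is false, the antecedent forces (p = F, q = F, t = T, u = T) or (p = T, q = F, t = T, u = T), and the consequent holds there. Either way the consequent holds.

[⇒] This fails. Under p = F, q = T, t = F, u = F, the left side is true but the right side is false.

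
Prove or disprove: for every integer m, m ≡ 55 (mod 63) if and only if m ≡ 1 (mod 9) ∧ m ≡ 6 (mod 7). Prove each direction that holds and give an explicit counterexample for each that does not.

Both implications hold.

[⇒] Suppose m ≡ 55 (mod 63); write m = 63j + 55. Since 9 ∣ 63, reducing mod 9 gives m ≡ 55 ≡ 1 (mod 9); since 7 ∣ 63, reducing mod 7 gives m ≡ 55 ≡ 6 (mod 7).

[⇐] Conversely, if m ≡ 1 (mod 9) and m ≡ 6 (mod 7), then by the Chinese remainder theorem m ≡ 55 (mod 63). This is exactly m ≡ 55 (mod 63).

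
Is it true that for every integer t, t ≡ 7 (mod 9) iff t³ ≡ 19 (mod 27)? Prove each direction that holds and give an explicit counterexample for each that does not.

Both directions hold.

(⇒) Suppose t ≡ 7 (mod 9). Working modulo 27, t ∈ {7, 16, 25}; for each such r, r³ ≡ 19 (mod 27).

(⇐) Conversely, the residues r modulo 27 with r³ ≡ 19 (mod 27) are exactly {7, 16, 25}, and each is ≡ 7 (mod 9).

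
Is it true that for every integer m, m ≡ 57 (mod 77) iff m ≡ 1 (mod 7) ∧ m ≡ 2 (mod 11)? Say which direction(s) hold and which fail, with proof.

(→) Suppose m ≡ 57 (mod 77); write m = 77j + 57. Since 7 ∣ 77, reducing mod 7 gives m ≡ 57 ≡ 1 (mod 7); since 11 ∣ 77, reducing mod 11 gives m ≡ 57 ≡ 2 (mod 11).

(←) Conversely, if m ≡ 1 (mod 7) and m ≡ 2 (mod 11), then by the Chinese remainder theorem m ≡ 57 (mod 77). This is exactly m ≡ 57 (mod 77).

Equivalent; both directions hold.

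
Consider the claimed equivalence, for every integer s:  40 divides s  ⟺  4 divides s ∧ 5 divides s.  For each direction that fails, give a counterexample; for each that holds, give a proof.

(⇒) holds; (⇐) fails.

(←) This fails: take s = 20. Both 4 ∣ 20 and 5 ∣ 20, yet 20 is not a multiple of 40 (since 20 = 0·40 + 20), so 40 ∤ 20.

(→) If 40 ∣ s, write s = 40q. Since 40 = 10·4, s = 4·(10q), so 4 ∣ s; and since 40 = 8·5, s = 5·(8q), so 5 ∣ s.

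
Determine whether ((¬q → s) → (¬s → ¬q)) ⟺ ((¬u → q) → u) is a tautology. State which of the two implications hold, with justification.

(⇒) fails and (⇐) fails.

[⇒] This fails. Under s = T, q = T, u = F, the left side is true but the right side is false.

[⇐] This fails. Under s = F, q = T, u = T, the left side is false but the right side is true.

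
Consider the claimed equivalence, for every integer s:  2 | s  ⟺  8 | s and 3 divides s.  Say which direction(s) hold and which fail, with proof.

The forward direction fails; the converse holds.

(⇒) This fails: take s = 2. Certainly 2 ∣ 2, but 8 ∤ 2.

(⇐) Suppose 8 ∣ s and 3 ∣ s. Any common multiple of 8 and 3 is a multiple of their lcm; here gcd(8, 3) = 1, so lcm(8, 3) = 8·3 = 24, so 24 ∣ s. Since 2 ∣ 24, it follows that 2 ∣ s.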